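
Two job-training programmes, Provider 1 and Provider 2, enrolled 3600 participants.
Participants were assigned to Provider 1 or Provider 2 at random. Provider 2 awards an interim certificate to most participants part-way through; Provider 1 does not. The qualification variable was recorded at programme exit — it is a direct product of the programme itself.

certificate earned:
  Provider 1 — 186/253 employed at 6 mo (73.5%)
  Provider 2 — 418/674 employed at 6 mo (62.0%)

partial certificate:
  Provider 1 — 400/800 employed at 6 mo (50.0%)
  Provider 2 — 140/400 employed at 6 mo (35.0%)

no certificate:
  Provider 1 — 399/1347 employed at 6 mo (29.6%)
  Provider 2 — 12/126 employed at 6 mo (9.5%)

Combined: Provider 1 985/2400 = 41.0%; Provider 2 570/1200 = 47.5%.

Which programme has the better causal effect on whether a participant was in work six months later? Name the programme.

Qualification attained during the programme lies on the pathway programme → qualification attained during the programme → outcome, so adjusting for it blocks the indirect effect. For the total causal effect of programme, use the unadjusted pooled rates.
Pooled: Provider 1 41.0% vs Provider 2 47.5%; Provider 2 is higher overall.

Provider 2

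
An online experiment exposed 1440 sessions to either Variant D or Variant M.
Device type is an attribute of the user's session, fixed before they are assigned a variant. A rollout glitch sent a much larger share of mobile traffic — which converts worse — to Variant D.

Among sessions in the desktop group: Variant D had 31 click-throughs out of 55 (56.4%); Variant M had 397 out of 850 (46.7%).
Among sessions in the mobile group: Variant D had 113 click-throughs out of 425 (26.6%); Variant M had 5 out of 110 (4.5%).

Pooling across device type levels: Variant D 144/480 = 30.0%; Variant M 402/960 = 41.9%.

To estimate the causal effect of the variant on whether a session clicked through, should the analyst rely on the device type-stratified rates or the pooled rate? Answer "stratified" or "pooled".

stratified

The imbalance in device type arose from how sessions were allocated, not from anything the variant did; and device type independently affects the outcome. The pooled gap is confounded — condition on device type.
Within each level — desktop: 56.4% vs 46.7%; mobile: 26.6% vs 4.5% — Variant D is higher every time.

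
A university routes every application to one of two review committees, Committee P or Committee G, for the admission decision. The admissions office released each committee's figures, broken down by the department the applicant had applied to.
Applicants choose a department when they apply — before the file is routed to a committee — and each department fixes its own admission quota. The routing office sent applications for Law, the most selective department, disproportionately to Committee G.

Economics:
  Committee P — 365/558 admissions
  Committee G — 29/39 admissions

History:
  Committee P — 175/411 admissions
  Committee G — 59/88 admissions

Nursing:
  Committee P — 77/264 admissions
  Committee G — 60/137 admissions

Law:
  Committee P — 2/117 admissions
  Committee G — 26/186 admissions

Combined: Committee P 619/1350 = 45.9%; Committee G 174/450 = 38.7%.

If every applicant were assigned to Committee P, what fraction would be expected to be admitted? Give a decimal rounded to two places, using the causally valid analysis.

0.40

The imbalance in department arose from how applicants were allocated, not from anything the review committee did; and department independently affects the outcome. The pooled gap is confounded — condition on department.
Standardising Committee P to the population department mix: 0.332·365/558 + 0.277·175/411 + 0.223·77/264 + 0.168·2/117 = 0.403.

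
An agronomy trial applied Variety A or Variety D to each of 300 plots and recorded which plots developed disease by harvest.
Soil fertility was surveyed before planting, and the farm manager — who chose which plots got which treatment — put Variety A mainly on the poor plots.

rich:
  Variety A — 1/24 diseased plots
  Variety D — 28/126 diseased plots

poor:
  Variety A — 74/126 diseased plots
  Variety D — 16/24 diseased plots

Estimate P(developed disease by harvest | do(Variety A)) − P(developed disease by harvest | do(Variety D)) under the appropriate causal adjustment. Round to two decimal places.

-0.13

The soil fertility-specific comparison favours Variety A throughout, but the pooled figures favour Variety D. The question is whether to condition on soil fertility.
Soil fertility satisfies the back-door criterion: it is not a descendant of the variety, and it blocks the spurious path from variety to outcome. Adjusting for it (i.e., using the within-soil fertility rates) gives the causal effect.
Adjusting over the population distribution of soil fertility: 0.500·(0.042−0.222) + 0.500·(0.587−0.667) = -0.130.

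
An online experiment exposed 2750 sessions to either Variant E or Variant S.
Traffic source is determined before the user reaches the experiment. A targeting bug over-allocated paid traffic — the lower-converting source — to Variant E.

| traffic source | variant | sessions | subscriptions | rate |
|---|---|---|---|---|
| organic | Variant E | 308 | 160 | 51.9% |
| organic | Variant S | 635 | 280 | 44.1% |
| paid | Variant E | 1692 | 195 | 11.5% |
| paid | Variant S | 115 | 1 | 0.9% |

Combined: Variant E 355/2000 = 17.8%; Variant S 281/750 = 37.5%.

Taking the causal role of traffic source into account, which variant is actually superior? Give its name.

Variant E

Within every traffic source level Variant E has the higher rate, yet pooled Variant S does — Simpson's reversal.
Traffic source differs across variants for reasons unrelated to any effect of the variant itself, and it separately predicts the outcome — a classic confounder. We must compare within traffic source levels.
Within each level — organic: 51.9% vs 44.1%; paid: 11.5% vs 0.9% — Variant E is higher every time.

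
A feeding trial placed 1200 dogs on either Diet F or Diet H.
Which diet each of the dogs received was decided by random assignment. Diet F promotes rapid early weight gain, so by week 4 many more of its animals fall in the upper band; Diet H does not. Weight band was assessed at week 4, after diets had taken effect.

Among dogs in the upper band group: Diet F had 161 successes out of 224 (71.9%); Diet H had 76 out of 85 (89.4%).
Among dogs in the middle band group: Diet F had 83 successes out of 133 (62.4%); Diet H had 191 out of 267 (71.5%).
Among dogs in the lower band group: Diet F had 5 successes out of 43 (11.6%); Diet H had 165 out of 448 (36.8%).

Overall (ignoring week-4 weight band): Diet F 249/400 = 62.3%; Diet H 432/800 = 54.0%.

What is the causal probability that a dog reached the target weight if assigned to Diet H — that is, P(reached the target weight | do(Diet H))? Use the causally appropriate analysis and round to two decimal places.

The stratified and pooled comparisons disagree (Diet H wins within each week-4 weight band; Diet F wins overall), so the answer turns on the causal role of week-4 weight band.
The distribution of week-4 weight band is itself part of what the diet does — it is an intermediate outcome. Holding it fixed would remove that part of the effect; the total effect is the pooled difference.
So P(outcome | do(Diet H)) is just the pooled rate for Diet H: 432/800 = 0.540.

0.54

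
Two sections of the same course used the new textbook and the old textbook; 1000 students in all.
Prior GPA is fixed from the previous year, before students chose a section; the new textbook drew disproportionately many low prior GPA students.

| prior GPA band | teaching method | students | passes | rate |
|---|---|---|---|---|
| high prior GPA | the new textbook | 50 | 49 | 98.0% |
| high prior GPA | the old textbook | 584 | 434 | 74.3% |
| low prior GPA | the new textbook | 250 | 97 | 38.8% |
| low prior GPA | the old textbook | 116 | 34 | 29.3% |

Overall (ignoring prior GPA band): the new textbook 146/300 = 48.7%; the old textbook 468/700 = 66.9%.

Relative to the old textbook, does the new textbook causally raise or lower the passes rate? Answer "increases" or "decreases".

Prior GPA band satisfies the back-door criterion: it is not a descendant of the teaching method, and it blocks the spurious path from teaching method to outcome. Adjusting for it (i.e., using the within-prior GPA band rates) gives the causal effect.
Within each level — high prior GPA: 98.0% vs 74.3%; low prior GPA: 38.8% vs 29.3% — the new textbook is higher every time.

increases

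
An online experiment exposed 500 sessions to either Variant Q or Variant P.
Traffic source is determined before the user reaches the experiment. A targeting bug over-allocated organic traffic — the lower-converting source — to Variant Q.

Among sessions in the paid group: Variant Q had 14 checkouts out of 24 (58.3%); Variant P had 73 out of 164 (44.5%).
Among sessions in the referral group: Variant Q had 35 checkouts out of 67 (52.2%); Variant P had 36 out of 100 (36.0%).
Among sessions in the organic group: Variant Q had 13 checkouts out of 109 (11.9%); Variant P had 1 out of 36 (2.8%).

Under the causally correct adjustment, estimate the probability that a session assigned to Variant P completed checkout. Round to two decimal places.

0.30

The imbalance in traffic source arose from how sessions were allocated, not from anything the variant did; and traffic source independently affects the outcome. The pooled gap is confounded — condition on traffic source.
Standardising Variant P to the population traffic source mix: 0.376·73/164 + 0.334·36/100 + 0.290·1/36 = 0.296.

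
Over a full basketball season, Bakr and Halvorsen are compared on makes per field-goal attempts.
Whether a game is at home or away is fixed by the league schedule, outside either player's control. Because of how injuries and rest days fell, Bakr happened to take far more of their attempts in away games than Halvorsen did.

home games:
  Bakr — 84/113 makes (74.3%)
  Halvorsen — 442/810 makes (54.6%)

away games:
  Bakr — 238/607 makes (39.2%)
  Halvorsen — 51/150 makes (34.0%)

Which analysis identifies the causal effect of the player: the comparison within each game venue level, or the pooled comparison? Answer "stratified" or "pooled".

stratified

The stratified and pooled comparisons disagree (Bakr wins within each game venue; Halvorsen wins overall), so the answer turns on the causal role of game venue.
Game venue differs across players for reasons unrelated to any effect of the player itself, and it separately predicts the outcome — a classic confounder. We must compare within game venue levels.
Within each level — home games: 74.3% vs 54.6%; away games: 39.2% vs 34.0% — Bakr is higher every time.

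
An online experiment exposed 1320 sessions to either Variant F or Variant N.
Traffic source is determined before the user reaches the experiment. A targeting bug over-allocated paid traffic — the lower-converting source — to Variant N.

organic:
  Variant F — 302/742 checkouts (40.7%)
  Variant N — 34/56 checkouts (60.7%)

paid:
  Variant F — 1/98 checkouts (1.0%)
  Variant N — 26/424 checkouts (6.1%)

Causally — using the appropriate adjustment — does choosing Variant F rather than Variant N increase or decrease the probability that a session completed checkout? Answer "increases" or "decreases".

decreases

The traffic source-specific comparison favours Variant N throughout, but the pooled figures favour Variant F. The question is whether to condition on traffic source.
Traffic source is set before the variant has any effect — it is not caused by the variant — and it independently drives the outcome. That makes it a confounder, so the causal comparison is within traffic source levels.
Within each level — organic: 40.7% vs 60.7%; paid: 1.0% vs 6.1% — Variant N is higher every time.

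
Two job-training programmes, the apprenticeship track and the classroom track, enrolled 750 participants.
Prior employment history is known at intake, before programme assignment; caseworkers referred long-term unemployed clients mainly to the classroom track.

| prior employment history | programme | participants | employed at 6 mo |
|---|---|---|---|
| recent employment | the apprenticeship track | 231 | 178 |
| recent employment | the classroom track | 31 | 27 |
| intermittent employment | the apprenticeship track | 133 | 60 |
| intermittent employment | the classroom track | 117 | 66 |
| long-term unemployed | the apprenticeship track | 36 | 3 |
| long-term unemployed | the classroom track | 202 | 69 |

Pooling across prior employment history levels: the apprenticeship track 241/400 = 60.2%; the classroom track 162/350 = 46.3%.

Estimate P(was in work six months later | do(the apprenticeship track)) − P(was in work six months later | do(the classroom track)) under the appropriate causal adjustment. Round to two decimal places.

-0.15

Prior employment history is set before the programme has any effect — it is not caused by the programme — and it independently drives the outcome. That makes it a confounder, so the causal comparison is within prior employment history levels.
Adjusting over the population distribution of prior employment history: 0.349·(0.771−0.871) + 0.333·(0.451−0.564) + 0.317·(0.083−0.342) = -0.155.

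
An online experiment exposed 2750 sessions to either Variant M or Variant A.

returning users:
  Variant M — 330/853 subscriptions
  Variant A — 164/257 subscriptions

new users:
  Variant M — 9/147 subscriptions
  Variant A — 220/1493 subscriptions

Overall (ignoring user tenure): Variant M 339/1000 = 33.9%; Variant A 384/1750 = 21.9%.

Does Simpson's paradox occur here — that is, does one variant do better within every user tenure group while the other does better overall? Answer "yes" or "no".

yes

Within each user tenure level (returning users 38.7% vs 63.8%; new users 6.1% vs 14.7%), Variant A has the higher rate every time. Pooled: 33.9% vs 21.9% — Variant M has the higher rate overall. The two comparisons disagree.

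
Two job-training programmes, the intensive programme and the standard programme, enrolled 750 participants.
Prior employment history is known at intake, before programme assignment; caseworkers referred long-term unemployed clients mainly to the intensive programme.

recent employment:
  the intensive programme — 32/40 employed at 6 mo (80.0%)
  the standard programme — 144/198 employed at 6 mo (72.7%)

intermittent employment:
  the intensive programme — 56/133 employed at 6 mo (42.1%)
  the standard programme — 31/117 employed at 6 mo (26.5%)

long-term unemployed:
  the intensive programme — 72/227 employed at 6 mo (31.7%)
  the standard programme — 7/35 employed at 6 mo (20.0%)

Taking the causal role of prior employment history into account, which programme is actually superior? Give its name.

Here prior employment history is a common cause — it drives both which programme a case falls under and the outcome. The crude comparison mixes populations; the stratum-specific rates are the causally relevant ones.
Within each level — recent employment: 80.0% vs 72.7%; intermittent employment: 42.1% vs 26.5%; long-term unemployed: 31.7% vs 20.0% — the intensive programme is higher every time.

the intensive programme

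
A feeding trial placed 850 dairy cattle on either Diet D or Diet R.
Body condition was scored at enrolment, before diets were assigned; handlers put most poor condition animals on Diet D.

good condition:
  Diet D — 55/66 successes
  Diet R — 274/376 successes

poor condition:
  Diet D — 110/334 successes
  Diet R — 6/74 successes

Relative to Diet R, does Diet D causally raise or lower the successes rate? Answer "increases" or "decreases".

increases

Starting body condition differs across diets for reasons unrelated to any effect of the diet itself, and it separately predicts the outcome — a classic confounder. We must compare within starting body condition levels.
Within each level — good condition: 83.3% vs 72.9%; poor condition: 32.9% vs 8.1% — Diet D is higher every time.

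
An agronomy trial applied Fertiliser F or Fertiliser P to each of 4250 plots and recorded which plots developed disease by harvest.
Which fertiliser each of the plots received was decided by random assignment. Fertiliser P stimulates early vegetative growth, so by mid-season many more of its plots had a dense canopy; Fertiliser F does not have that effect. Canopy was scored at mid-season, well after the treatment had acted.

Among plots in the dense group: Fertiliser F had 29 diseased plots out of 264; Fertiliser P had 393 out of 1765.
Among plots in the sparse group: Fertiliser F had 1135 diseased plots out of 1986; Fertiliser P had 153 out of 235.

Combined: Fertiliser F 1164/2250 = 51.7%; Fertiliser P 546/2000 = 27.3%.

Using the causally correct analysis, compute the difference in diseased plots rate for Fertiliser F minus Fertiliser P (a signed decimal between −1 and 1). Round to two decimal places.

Mid-season canopy is downstream of the fertiliser. One should not condition on a consequence of treatment, so the overall rates are the right comparison.
The causal difference is the pooled difference: 0.517 − 0.273 = +0.244.

+0.24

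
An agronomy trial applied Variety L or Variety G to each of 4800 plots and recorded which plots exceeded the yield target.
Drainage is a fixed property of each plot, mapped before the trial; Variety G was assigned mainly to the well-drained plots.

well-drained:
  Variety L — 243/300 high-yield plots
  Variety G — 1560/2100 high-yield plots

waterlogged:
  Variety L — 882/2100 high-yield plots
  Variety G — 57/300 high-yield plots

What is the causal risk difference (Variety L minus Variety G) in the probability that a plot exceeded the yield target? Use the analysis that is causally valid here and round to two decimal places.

Field drainage is set before the variety has any effect — it is not caused by the variety — and it independently drives the outcome. That makes it a confounder, so the causal comparison is within field drainage levels.
Adjusting over the population distribution of field drainage: 0.500·(0.810−0.743) + 0.500·(0.420−0.190) = +0.149.

+0.15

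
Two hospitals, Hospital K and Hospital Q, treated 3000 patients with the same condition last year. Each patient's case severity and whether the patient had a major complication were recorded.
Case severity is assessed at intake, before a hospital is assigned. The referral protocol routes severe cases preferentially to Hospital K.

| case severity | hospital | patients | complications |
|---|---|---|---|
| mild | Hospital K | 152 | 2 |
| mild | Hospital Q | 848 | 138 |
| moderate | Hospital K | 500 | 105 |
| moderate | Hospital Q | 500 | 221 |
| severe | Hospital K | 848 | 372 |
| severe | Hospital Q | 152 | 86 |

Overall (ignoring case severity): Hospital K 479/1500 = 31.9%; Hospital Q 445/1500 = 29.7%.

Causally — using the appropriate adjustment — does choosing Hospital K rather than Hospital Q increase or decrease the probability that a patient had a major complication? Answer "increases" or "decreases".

decreases

Within every case severity level Hospital K has the lower rate, yet pooled Hospital Q does — Simpson's reversal.
Case severity satisfies the back-door criterion: it is not a descendant of the hospital, and it blocks the spurious path from hospital to outcome. Adjusting for it (i.e., using the within-case severity rates) gives the causal effect.
Within each level — mild: 1.3% vs 16.3%; moderate: 21.0% vs 44.2%; severe: 43.9% vs 56.6% — Hospital K is lower every time.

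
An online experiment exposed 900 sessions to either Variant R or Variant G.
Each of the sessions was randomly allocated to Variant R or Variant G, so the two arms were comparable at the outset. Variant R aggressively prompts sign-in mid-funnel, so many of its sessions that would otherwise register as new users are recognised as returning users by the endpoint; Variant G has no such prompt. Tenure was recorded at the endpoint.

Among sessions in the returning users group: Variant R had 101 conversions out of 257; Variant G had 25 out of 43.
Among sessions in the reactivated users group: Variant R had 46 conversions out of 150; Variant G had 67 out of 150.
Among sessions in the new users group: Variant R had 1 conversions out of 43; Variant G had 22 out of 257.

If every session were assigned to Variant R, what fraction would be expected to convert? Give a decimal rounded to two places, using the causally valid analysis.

Variant G is higher inside every user tenure stratum but Variant R is higher in aggregate. Whether to stratify depends on how user tenure relates to the variant.
User tenure here is a post-treatment variable shaped by the variant; conditioning on it would introduce bias rather than remove it. The overall comparison is the causal one.
So P(outcome | do(Variant R)) is just the pooled rate for Variant R: 148/450 = 0.329.

0.33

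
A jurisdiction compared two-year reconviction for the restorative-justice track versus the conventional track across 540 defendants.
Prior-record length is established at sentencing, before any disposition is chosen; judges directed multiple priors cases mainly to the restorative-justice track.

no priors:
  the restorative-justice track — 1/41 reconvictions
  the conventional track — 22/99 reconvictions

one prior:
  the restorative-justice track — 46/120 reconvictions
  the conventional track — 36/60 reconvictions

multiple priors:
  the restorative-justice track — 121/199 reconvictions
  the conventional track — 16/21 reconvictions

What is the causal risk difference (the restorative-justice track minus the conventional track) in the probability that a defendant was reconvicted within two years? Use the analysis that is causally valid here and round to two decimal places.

Prior-record length differs across dispositions for reasons unrelated to any effect of the disposition itself, and it separately predicts the outcome — a classic confounder. We must compare within prior-record length levels.
Adjusting over the population distribution of prior-record length: 0.259·(0.024−0.222) + 0.333·(0.383−0.600) + 0.407·(0.608−0.762) = -0.186.

-0.19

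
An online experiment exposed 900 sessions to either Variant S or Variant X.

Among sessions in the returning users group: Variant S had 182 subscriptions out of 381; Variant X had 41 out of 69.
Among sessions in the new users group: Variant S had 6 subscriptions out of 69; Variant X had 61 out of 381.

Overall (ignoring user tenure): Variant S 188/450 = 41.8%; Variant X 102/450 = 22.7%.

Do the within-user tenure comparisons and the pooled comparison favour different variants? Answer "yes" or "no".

yes

Within each user tenure level (returning users 47.8% vs 59.4%; new users 8.7% vs 16.0%), Variant X has the higher rate every time. Pooled: 41.8% vs 22.7% — Variant S has the higher rate overall. The two comparisons disagree.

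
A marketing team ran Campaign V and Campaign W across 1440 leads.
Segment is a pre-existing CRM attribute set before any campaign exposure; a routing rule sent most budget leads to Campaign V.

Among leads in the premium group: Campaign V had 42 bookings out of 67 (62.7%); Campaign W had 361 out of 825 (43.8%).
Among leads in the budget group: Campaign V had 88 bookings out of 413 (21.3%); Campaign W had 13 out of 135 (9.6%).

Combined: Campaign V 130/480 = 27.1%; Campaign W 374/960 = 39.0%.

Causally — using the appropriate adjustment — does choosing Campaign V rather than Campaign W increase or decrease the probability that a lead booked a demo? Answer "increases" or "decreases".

Customer segment is set before the campaign has any effect — it is not caused by the campaign — and it independently drives the outcome. That makes it a confounder, so the causal comparison is within customer segment levels.
Within each level — premium: 62.7% vs 43.8%; budget: 21.3% vs 9.6% — Campaign V is higher every time.

increases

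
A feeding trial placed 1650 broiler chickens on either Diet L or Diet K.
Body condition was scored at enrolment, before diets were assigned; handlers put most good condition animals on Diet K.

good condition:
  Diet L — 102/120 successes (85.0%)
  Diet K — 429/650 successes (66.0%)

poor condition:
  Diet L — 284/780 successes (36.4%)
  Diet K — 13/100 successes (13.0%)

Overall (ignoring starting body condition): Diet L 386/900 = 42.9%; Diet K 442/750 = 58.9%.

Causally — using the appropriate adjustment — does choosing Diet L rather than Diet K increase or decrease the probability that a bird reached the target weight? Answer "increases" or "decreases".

The starting body condition-specific comparison favours Diet L throughout, but the pooled figures favour Diet K. The question is whether to condition on starting body condition.
Here starting body condition is a common cause — it drives both which diet a case falls under and the outcome. The crude comparison mixes populations; the stratum-specific rates are the causally relevant ones.
Within each level — good condition: 85.0% vs 66.0%; poor condition: 36.4% vs 13.0% — Diet L is higher every time.

increases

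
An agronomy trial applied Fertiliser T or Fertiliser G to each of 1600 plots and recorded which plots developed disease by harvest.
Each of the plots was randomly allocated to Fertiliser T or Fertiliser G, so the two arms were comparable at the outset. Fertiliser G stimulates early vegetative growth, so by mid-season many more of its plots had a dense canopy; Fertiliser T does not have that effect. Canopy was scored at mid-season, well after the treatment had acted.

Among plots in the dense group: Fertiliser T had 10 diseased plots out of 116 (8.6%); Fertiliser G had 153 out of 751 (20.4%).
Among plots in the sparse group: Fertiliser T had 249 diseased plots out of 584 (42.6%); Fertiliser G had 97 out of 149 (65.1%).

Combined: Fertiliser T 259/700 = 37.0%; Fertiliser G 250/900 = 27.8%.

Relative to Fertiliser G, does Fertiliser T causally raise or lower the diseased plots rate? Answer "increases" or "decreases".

Because the fertiliser influences mid-season canopy, mid-season canopy is a post-treatment mediator, not a confounder. Stratifying on it would bias the estimate; the causal effect is the crude pooled difference.
Pooled: Fertiliser T 37.0% vs Fertiliser G 27.8%; Fertiliser G is lower overall.

increases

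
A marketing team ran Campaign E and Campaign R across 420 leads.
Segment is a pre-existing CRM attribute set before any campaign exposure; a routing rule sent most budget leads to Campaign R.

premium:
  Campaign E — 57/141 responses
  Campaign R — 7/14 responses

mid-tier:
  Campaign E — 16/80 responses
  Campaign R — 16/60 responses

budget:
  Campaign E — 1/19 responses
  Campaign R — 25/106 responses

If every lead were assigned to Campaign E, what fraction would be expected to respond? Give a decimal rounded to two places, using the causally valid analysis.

0.23

The customer segment-specific comparison favours Campaign R throughout, but the pooled figures favour Campaign E. The question is whether to condition on customer segment.
Since customer segment is a pre-existing factor (not a product of the campaign) and it affects the outcome on its own, it is a confounder. The stratified rates, not the pooled rate, identify the causal effect.
Standardising Campaign E to the population customer segment mix: 0.369·57/141 + 0.333·16/80 + 0.298·1/19 = 0.232.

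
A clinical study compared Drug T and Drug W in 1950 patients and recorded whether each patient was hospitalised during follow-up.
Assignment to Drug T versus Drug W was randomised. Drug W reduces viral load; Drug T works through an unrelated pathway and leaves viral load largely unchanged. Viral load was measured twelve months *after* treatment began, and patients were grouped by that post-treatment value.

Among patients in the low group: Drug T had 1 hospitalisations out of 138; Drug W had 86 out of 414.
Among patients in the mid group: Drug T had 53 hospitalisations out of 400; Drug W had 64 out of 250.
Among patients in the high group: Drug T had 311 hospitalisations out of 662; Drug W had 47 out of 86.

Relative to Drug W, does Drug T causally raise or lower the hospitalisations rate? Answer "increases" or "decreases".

increases

The distribution of viral load is itself part of what the drug does — it is an intermediate outcome. Holding it fixed would remove that part of the effect; the total effect is the pooled difference.
Pooled: Drug T 30.4% vs Drug W 26.3%; Drug W is lower overall.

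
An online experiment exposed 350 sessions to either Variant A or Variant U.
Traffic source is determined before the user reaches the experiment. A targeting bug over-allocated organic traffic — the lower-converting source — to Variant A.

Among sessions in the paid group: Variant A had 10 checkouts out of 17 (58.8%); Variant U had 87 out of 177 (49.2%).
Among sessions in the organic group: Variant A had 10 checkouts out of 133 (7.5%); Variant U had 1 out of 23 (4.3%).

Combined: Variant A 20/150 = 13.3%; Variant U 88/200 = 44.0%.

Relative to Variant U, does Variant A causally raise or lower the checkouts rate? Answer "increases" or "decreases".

increases

The imbalance in traffic source arose from how sessions were allocated, not from anything the variant did; and traffic source independently affects the outcome. The pooled gap is confounded — condition on traffic source.
Within each level — paid: 58.8% vs 49.2%; organic: 7.5% vs 4.3% — Variant A is higher every time.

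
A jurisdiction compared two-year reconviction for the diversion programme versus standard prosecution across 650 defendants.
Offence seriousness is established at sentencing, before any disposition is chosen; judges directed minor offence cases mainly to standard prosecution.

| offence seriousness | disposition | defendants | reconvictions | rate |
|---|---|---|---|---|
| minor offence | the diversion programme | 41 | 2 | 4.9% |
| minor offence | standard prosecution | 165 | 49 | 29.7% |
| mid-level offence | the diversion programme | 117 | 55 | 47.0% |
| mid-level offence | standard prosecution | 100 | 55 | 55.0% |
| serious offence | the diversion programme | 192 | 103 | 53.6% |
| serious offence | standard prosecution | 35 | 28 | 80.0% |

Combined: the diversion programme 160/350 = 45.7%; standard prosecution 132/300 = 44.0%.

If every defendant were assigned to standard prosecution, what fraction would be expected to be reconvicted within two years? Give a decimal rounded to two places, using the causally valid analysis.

The imbalance in offence seriousness arose from how defendants were allocated, not from anything the disposition did; and offence seriousness independently affects the outcome. The pooled gap is confounded — condition on offence seriousness.
Standardising standard prosecution to the population offence seriousness mix: 0.317·49/165 + 0.334·55/100 + 0.349·28/35 = 0.557.

0.56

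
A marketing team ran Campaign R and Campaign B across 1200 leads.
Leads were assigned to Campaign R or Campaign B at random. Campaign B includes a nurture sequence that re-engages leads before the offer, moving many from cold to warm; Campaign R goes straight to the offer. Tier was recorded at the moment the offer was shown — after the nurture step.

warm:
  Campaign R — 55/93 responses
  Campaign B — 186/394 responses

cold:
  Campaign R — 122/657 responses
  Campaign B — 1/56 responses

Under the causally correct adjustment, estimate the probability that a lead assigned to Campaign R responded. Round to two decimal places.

Within every engagement tier level Campaign R has the higher rate, yet pooled Campaign B does — Simpson's reversal.
Because the campaign influences engagement tier, engagement tier is a post-treatment mediator, not a confounder. Stratifying on it would bias the estimate; the causal effect is the crude pooled difference.
So P(outcome | do(Campaign R)) is just the pooled rate for Campaign R: 177/750 = 0.236.

0.24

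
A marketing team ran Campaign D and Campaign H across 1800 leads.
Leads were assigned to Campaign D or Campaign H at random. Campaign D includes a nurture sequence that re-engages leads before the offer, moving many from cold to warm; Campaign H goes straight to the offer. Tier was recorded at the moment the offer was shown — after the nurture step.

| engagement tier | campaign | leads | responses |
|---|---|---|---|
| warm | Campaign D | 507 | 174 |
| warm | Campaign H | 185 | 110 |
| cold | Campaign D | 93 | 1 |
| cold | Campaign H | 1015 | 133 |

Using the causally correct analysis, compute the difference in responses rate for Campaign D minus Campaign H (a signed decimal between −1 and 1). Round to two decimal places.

Within every engagement tier level Campaign H has the higher rate, yet pooled Campaign D does — Simpson's reversal.
Engagement tier is recorded after the campaign and is itself shifted by it — it sits on the causal path from campaign to outcome. Conditioning on a mediator would strip out part of the effect we want; the pooled comparison gives the total causal effect.
The causal difference is the pooled difference: 0.292 − 0.203 = +0.089.

+0.09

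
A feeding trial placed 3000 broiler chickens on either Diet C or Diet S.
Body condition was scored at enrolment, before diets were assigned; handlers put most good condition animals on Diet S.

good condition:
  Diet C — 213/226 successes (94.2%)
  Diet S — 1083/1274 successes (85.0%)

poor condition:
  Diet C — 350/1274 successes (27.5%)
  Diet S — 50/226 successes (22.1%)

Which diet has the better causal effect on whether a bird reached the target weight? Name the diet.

Diet C

Here starting body condition is a common cause — it drives both which diet a case falls under and the outcome. The crude comparison mixes populations; the stratum-specific rates are the causally relevant ones.
Within each level — good condition: 94.2% vs 85.0%; poor condition: 27.5% vs 22.1% — Diet C is higher every time.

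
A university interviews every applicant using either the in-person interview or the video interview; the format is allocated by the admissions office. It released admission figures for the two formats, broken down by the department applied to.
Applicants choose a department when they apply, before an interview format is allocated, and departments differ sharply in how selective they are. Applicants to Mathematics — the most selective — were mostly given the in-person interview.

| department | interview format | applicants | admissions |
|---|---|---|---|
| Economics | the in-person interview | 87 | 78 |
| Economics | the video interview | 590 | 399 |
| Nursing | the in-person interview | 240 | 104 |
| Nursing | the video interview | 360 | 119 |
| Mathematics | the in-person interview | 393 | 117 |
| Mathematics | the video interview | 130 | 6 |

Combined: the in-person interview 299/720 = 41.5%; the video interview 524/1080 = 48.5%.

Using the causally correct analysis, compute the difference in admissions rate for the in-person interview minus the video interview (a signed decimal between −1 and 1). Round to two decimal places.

+0.19

Department is set before the interview format has any effect — it is not caused by the interview format — and it independently drives the outcome. That makes it a confounder, so the causal comparison is within department levels.
Adjusting over the population distribution of department: 0.376·(0.897−0.676) + 0.333·(0.433−0.331) + 0.291·(0.298−0.046) = +0.190.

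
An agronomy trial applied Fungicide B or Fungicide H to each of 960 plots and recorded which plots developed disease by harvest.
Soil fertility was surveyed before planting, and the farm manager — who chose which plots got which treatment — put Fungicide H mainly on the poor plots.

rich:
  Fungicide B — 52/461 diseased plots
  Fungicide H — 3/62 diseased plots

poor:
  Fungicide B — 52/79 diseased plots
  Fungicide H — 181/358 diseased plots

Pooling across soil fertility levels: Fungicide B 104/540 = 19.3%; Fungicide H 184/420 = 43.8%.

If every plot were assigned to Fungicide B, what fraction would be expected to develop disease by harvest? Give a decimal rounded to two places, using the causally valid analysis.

0.36

The stratified and pooled comparisons disagree (Fungicide H wins within each soil fertility; Fungicide B wins overall), so the answer turns on the causal role of soil fertility.
The imbalance in soil fertility arose from how plots were allocated, not from anything the fungicide did; and soil fertility independently affects the outcome. The pooled gap is confounded — condition on soil fertility.
Standardising Fungicide B to the population soil fertility mix: 0.545·52/461 + 0.455·52/79 = 0.361.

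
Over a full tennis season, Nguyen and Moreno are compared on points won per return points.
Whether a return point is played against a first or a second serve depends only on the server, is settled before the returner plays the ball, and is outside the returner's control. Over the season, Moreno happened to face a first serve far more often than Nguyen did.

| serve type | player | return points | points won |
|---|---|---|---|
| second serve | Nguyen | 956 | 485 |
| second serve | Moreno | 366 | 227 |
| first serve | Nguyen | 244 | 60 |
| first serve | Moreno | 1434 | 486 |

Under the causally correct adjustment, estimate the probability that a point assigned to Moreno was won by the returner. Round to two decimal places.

Serve type satisfies the back-door criterion: it is not a descendant of the player, and it blocks the spurious path from player to outcome. Adjusting for it (i.e., using the within-serve type rates) gives the causal effect.
Standardising Moreno to the population serve type mix: 0.441·227/366 + 0.559·486/1434 = 0.463.

0.46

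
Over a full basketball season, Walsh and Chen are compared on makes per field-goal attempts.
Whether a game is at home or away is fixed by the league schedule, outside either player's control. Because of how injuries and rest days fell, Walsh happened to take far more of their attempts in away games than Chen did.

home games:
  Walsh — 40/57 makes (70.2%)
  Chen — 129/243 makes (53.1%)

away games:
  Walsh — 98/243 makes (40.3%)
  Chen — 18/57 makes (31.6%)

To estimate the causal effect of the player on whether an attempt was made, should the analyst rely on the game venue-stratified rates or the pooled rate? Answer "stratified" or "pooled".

Here game venue is a common cause — it drives both which player a case falls under and the outcome. The crude comparison mixes populations; the stratum-specific rates are the causally relevant ones.
Within each level — home games: 70.2% vs 53.1%; away games: 40.3% vs 31.6% — Walsh is higher every time.

stratified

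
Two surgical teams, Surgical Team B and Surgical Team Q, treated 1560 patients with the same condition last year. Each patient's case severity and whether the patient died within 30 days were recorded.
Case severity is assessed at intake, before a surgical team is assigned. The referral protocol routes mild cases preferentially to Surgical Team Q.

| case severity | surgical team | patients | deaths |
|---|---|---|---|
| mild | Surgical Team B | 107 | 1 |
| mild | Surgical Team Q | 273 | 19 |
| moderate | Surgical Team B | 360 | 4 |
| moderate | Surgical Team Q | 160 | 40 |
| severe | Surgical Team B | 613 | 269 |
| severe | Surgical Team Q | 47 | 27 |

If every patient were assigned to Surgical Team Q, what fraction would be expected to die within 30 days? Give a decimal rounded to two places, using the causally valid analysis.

Since case severity is a pre-existing factor (not a product of the surgical team) and it affects the outcome on its own, it is a confounder. The stratified rates, not the pooled rate, identify the causal effect.
Standardising Surgical Team Q to the population case severity mix: 0.244·19/273 + 0.333·40/160 + 0.423·27/47 = 0.343.

0.34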